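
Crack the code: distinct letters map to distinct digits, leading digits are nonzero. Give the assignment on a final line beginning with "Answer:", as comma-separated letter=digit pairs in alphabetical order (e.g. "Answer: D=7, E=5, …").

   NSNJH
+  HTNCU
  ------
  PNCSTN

Step 1. [col 1: H + U ≡ N (mod 10)] several values work for N in column 1 (H + U ≡ N (mod 10), carry-in 0); try N=2. So N=2.
Step 2. [col 1: H + U ≡ N (mod 10)] no forcing yet in column 1 (carry-in 0); U=3 is free and consistent — try it ⇒ U=3.
Step 3. [P] the sum has 6 digits but both addends have 5; that extra leading digit P is the final carry, namely 1, so P=1.
Step 4. [col 1: H + U ≡ N (mod 10)] in column 1 we have H+U≡N with carry-in 0; given U=3, N=2 and digits 1,2,3 already taken and all letters distinct, that pins H to 9, so H=9.
Step 5. [col 2: J + C ≡ T (mod 10)] no forcing yet in column 2 (carry-in 1); J=5 is free and consistent — try it, so J=5.
Step 6. [col 2: J + C ≡ T (mod 10)] T=6 is one option consistent with column 2 (J + C ≡ T (mod 10), carry-in 1) — take it. So T=6.
Step 7. [col 2: J + C ≡ T (mod 10)] in column 2 we have J+C≡T with carry-in 1; given J=5, T=6 and digits 1,2,3,5,6,9 already taken and all letters distinct, that pins C to 0. So C=0.
Step 8. [col 3: N + N ≡ S (mod 10)] column 3: given N=2, carry-in 0, and digits 0,1,2,3,5,6,9 already taken and all letters distinct, N+N≡S (mod 10) forces S=4 ⇒ S=4.

Answer: C=0, H=9, J=5, N=2, P=1, S=4, T=6, U=3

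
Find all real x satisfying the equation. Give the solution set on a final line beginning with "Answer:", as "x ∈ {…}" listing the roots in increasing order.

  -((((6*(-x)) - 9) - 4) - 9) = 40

Step 1. [-((((6*(-x)) - 9) - 4) - 9) = 40] leading − — multiply by −1, so neg: (((6*(-x)) - 9) - 4) - 9 = -40.
Step 2. [(((6*(-x)) - 9) - 4) - 9 = -40] the outer -9 inverts by adding 9, so sub: ((6*(-x)) - 9) - 4 = -31.
Step 3. [((6*(-x)) - 9) - 4 = -31] 4 comes off first (add 4) ⇒ sub: (6*(-x)) - 9 = -27.
Step 4. [(6*(-x)) - 9 = -27] add 9: x sits inside (… - 9), so sub: 6*(-x) = -18.
Step 5. [6*(-x) = -18] leading coefficient 6: divide by 6. So div: -x = -3.
Step 6. [-x = -3] leading − — multiply by −1. So neg: x = 3.

Answer: x ∈ {3}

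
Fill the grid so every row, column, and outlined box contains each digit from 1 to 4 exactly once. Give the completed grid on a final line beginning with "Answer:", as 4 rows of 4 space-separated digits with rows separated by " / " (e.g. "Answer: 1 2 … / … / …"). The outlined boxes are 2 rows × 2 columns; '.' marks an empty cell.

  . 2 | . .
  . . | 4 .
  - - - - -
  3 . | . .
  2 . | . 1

Step 1. [r3c4∈{2,4}] r3c4 is the only open cell in col 4 admitting 4. So r3c4=4.
Step 2. [r1c4∈{3}] r1c4 is down to just 3. So r1c4=3.
Step 3. [r2c1∈{1}] only 1 remains possible at r2c1. So r2c1=1.
Step 4. [r3c3∈{2}] nothing but 2 survives at r3c3. So r3c3=2.
Step 5. [r2c4∈{2}] r2c4's peers cover all but 2 ⇒ r2c4=2.
Step 6. [r2c2∈{3}] r2c2 has the single candidate 3 ⇒ r2c2=3.
Step 7. [r1c3∈{1}] nothing but 1 survives at r1c3, so r1c3=1.
Step 8. [r4c3∈{3}] nothing but 3 survives at r4c3 ⇒ r4c3=3.
Step 9. [r3c2∈{1}] nothing but 1 survives at r3c2. So r3c2=1.
Step 10. [r4c2∈{4}] only 4 remains possible at r4c2 ⇒ r4c2=4.
Step 11. [r1c1∈{4}] r1c1 is down to just 4 ⇒ r1c1=4.

Answer: 4 2 1 3 / 1 3 4 2 / 3 1 2 4 / 2 4 3 1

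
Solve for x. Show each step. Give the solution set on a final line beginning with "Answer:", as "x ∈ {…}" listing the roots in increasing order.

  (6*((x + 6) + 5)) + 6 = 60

Step 1. [(6*((x + 6) + 5)) + 6 = 60] 6 | LHS and 6 | 60: pull 6 out, so factor: ((x + 6) + 5) + 1 = 10.
Step 2. [((x + 6) + 5) + 1 = 10] the outer +1 inverts by subtracting 1, so sub: (x + 6) + 5 = 9.
Step 3. [(x + 6) + 5 = 9] peel the +5: subtract 5 from each side ⇒ sub: x + 6 = 4.
Step 4. [x + 6 = 4] subtract 6: x sits inside (… + 6) ⇒ sub: x = -2.

Answer: x ∈ {-2}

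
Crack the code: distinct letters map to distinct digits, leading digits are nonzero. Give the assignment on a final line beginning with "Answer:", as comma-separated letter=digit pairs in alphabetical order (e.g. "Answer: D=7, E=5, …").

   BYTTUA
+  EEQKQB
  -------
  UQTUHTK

Step 1. [col 1: A + B ≡ K (mod 10)] no forcing yet in column 1 (carry-in 0); A=8 is free and consistent — try it ⇒ A=8.
Step 2. [U] the sum has 7 digits but both addends have 6; that extra leading digit U is the final carry, namely 1. So U=1.
Step 3. [col 1: A + B ≡ K (mod 10)] no forcing yet in column 1 (carry-in 0); B=9 is free and consistent — try it. So B=9.
Step 4. [col 1: A + B ≡ K (mod 10)] column 1 reads A+B+carry(0)=K with A=8, B=9; with digits 1,8,9 already taken and all letters distinct, the only value for K is 7. So K=7.
Step 5. [col 2: U + Q ≡ T (mod 10)] column 2 (U + Q ≡ T (mod 10), carry-in 1) doesn't pin T yet; pick T=6 and continue ⇒ T=6.
Step 6. [col 2: U + Q ≡ T (mod 10)] from column 2 (U=1, T=6, carry-in 1, digits 1,6,7,8,9 already taken and all letters distinct): Q must equal 4 ⇒ Q=4.
Step 7. [col 3: T + K ≡ H (mod 10)] from column 3 (T=6, K=7, carry-in 0, digits 1,4,6,7,8,9 already taken and all letters distinct): H must equal 3. So H=3.
Step 8. [col 5: Y + E ≡ T (mod 10)] E=5 is one option consistent with column 5 (Y + E ≡ T (mod 10), carry-in 1) — take it, so E=5.
Step 9. [col 5: Y + E ≡ T (mod 10)] column 5 reads Y+E+carry(1)=T with E=5, T=6; with digits 1,3,4,5,6,7,8,9 already taken and all letters distinct, the only value for Y is 0. So Y=0.

Answer: A=8, B=9, E=5, H=3, K=7, Q=4, T=6, U=1, Y=0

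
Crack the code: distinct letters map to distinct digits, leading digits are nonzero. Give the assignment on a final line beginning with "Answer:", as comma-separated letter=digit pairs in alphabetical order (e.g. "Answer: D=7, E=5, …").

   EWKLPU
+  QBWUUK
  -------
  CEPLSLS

Step 1. [col 1: U + K ≡ S (mod 10)] several values work for K in column 1 (U + K ≡ S (mod 10), carry-in 0); try K=3, so K=3.
Step 2. [C] the sum has 7 digits but both addends have 6; that extra leading digit C is the final carry, namely 1 ⇒ C=1.
Step 3. [col 1: U + K ≡ S (mod 10)] S=0 is one option consistent with column 1 (U + K ≡ S (mod 10), carry-in 0) — take it. So S=0.
Step 4. [col 1: U + K ≡ S (mod 10)] column 1: given K=3, S=0, carry-in 0, and digits 0,1,3 already taken and all letters distinct, U+K≡S (mod 10) forces U=7. So U=7.
Step 5. [col 2: P + U ≡ L (mod 10)] several values work for P in column 2 (P + U ≡ L (mod 10), carry-in 1); try P=4 ⇒ P=4.
Step 6. [col 2: P + U ≡ L (mod 10)] column 2 reads P+U+carry(1)=L with P=4, U=7; with digits 0,1,3,4,7 already taken and all letters distinct, the only value for L is 2 ⇒ L=2.
Step 7. [col 4: K + W ≡ L (mod 10)] from column 4 (K=3, L=2, carry-in 1, digits 0,1,2,3,4,7 already taken and all letters distinct): W must equal 8 ⇒ W=8.
Step 8. [col 5: W + B ≡ P (mod 10)] column 5 reads W+B+carry(1)=P with W=8, P=4; with digits 0,1,2,3,4,7,8 already taken and all letters distinct, the only value for B is 5, so B=5.
Step 9. [col 6: E + Q ≡ E (mod 10)] column 6: given nothing yet, carry-in 1, and digits 0,1,2,3,4,5,7,8 already taken and all letters distinct, E+Q≡E (mod 10) forces Q=9. So Q=9.
Step 10. [col 6: E + Q ≡ E (mod 10)] column 6 reads E+Q+carry(1)=E with Q=9; with digits 0,1,2,3,4,5,7,8,9 already taken and all letters distinct, the only value for E is 6, so E=6.

Answer: B=5, C=1, E=6, K=3, L=2, P=4, Q=9, S=0, U=7, W=8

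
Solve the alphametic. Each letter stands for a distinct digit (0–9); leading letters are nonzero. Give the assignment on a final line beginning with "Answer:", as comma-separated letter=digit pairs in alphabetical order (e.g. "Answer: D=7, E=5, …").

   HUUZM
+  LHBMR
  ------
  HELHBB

Step 1. [col 1: M + R ≡ B (mod 10)] no forcing yet in column 1 (carry-in 0); R=5 is free and consistent — try it ⇒ R=5.
Step 2. [col 1: M + R ≡ B (mod 10)] several values work for M in column 1 (M + R ≡ B (mod 10), carry-in 0); try M=8. So M=8.
Step 3. [H] adding two 5-digit numbers gives at most 5+1 digits, and here it does — H is that final carry and must be 1. So H=1.
Step 4. [col 1: M + R ≡ B (mod 10)] from column 1 (M=8, R=5, carry-in 0, digits 1,5,8 already taken and all letters distinct): B must equal 3, so B=3.
Step 5. [col 2: Z + M ≡ B (mod 10)] column 2 reads Z+M+carry(1)=B with M=8, B=3; with digits 1,3,5,8 already taken and all letters distinct, the only value for Z is 4 ⇒ Z=4.
Step 6. [col 3: U + B ≡ H (mod 10)] column 3 reads U+B+carry(1)=H with B=3, H=1; with digits 1,3,4,5,8 already taken and all letters distinct, the only value for U is 7. So U=7.
Step 7. [col 4: U + H ≡ L (mod 10)] column 4 reads U+H+carry(1)=L with U=7, H=1; with digits 1,3,4,5,7,8 already taken and all letters distinct, the only value for L is 9. So L=9.
Step 8. [col 5: H + L ≡ E (mod 10)] column 5 reads H+L+carry(0)=E with H=1, L=9; with digits 1,3,4,5,7,8,9 already taken and all letters distinct, the only value for E is 0, so E=0.

Answer: B=3, E=0, H=1, L=9, M=8, R=5, U=7, Z=4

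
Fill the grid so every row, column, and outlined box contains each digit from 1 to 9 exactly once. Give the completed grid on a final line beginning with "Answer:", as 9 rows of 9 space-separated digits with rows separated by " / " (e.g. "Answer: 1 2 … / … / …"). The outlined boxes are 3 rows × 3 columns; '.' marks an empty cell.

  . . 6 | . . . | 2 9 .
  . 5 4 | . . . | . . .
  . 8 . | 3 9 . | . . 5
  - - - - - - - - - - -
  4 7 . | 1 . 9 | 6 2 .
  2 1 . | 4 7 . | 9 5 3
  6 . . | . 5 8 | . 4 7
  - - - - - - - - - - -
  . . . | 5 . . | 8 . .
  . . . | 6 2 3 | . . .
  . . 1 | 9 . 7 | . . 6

Step 1. [r2c8∈{1,3,6,7,8}] r2c8 is the only open cell in col 8 admitting 8. So r2c8=8.
Step 2. [r2c9∈{1}] nothing but 1 survives at r2c9, so r2c9=1.
Step 3. [r1c2∈{3}] r1c2 is down to just 3 ⇒ r1c2=3.
Step 4. [r1c9∈{4}] only 4 remains possible at r1c9, so r1c9=4.
Step 5. [r3c7∈{7}] r3c7 has the single candidate 7. So r3c7=7.
Step 6. [r8c9∈{9}] r8c9 has the single candidate 9, so r8c9=9.
Step 7. [r3c6∈{1,2,4,6}] across row 3, 4 lands solely at r3c6, so r3c6=4.
Step 8. [r6c3∈{3,9}] r6c3 is the only open cell in row 6 admitting 3 ⇒ r6c3=3.
Step 9. [r7c3∈{2,7,9}] col 3 places 9 nowhere but r7c3. So r7c3=9.
Step 10. [r8c3∈{5,7,8}] across col 3, 7 lands solely at r8c3. So r8c3=7.
Step 11. [r9c8∈{3}] r9c8 has the single candidate 3, so r9c8=3.
Step 12. [r9c5∈{4,8}] in box 8, 8 fits only at r9c5. So r9c5=8.
Step 13. [r7c6∈{1}] nothing but 1 survives at r7c6, so r7c6=1.
Step 14. [r8c2∈{4}] r8c2 is down to just 4. So r8c2=4.
Step 15. [r9c1∈{5}] r9c1's peers cover all but 5. So r9c1=5.
Step 16. [r2c6∈{2,6}] across col 6, 2 lands solely at r2c6 ⇒ r2c6=2.
Step 17. [r2c4∈{7}] r2c4 has the single candidate 7. So r2c4=7.
Step 18. [r7c2∈{2,6}] row 7 places 6 nowhere but r7c2. So r7c2=6.
Step 19. [r4c9∈{8}] only 8 remains possible at r4c9 ⇒ r4c9=8.
Step 20. [r8c7∈{1,5}] in row 8, 5 fits only at r8c7. So r8c7=5.
Step 21. [r3c1∈{1}] r3c1 has the single candidate 1. So r3c1=1.
Step 22. [r6c7∈{1}] r6c7's peers cover all but 1 ⇒ r6c7=1.
Step 23. [r2c7∈{3}] r2c7 has the single candidate 3. So r2c7=3.
Step 24. [r3c3∈{2}] r3c3 is down to just 2 ⇒ r3c3=2.
Step 25. [r7c5∈{4}] nothing but 4 survives at r7c5 ⇒ r7c5=4.
Step 26. [r9c2∈{2}] r9c2 has the single candidate 2. So r9c2=2.
Step 27. [r1c6∈{5}] only 5 remains possible at r1c6, so r1c6=5.
Step 28. [r8c1∈{8}] r8c1 has the single candidate 8. So r8c1=8.
Step 29. [r1c1∈{7}] r1c1 has the single candidate 7 ⇒ r1c1=7.
Step 30. [r2c1∈{9}] r2c1 is down to just 9, so r2c1=9.
Step 31. [r6c4∈{2}] r6c4's peers cover all but 2, so r6c4=2.
Step 32. [r9c7∈{4}] nothing but 4 survives at r9c7. So r9c7=4.
Step 33. [r7c1∈{3}] r7c1 has the single candidate 3. So r7c1=3.
Step 34. [r4c5∈{3}] r4c5 has the single candidate 3. So r4c5=3.
Step 35. [r1c4∈{8}] nothing but 8 survives at r1c4 ⇒ r1c4=8.
Step 36. [r4c3∈{5}] nothing but 5 survives at r4c3, so r4c3=5.
Step 37. [r5c6∈{6}] r5c6's peers cover all but 6. So r5c6=6.
Step 38. [r3c8∈{6}] nothing but 6 survives at r3c8. So r3c8=6.
Step 39. [r2c5∈{6}] r2c5 is down to just 6. So r2c5=6.
Step 40. [r5c3∈{8}] r5c3's peers cover all but 8, so r5c3=8.
Step 41. [r7c8∈{7}] r7c8 has the single candidate 7, so r7c8=7.
Step 42. [r8c8∈{1}] r8c8 is down to just 1, so r8c8=1.
Step 43. [r7c9∈{2}] only 2 remains possible at r7c9 ⇒ r7c9=2.
Step 44. [r1c5∈{1}] r1c5 has the single candidate 1, so r1c5=1.
Step 45. [r6c2∈{9}] r6c2's peers cover all but 9, so r6c2=9.

Answer: 7 3 6 8 1 5 2 9 4 / 9 5 4 7 6 2 3 8 1 / 1 8 2 3 9 4 7 6 5 / 4 7 5 1 3 9 6 2 8 / 2 1 8 4 7 6 9 5 3 / 6 9 3 2 5 8 1 4 7 / 3 6 9 5 4 1 8 7 2 / 8 4 7 6 2 3 5 1 9 / 5 2 1 9 8 7 4 3 6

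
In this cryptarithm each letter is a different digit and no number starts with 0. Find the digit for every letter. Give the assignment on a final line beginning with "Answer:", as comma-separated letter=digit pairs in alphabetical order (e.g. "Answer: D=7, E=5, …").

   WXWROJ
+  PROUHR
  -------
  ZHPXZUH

Step 1. [col 1: J + R ≡ H (mod 10)] J=4 is one option consistent with column 1 (J + R ≡ H (mod 10), carry-in 0) — take it ⇒ J=4.
Step 2. [col 1: J + R ≡ H (mod 10)] several values work for R in column 1 (J + R ≡ H (mod 10), carry-in 0); try R=8. So R=8.
Step 3. [col 1: J + R ≡ H (mod 10)] column 1: given J=4, R=8, carry-in 0, and digits 4,8 already taken and all letters distinct, J+R≡H (mod 10) forces H=2, so H=2.
Step 4. [Z] Z is the leading digit of a 7-digit sum of two 6-digit numbers; the final carry is exactly 1. So Z=1.
Step 5. [col 2: O + H ≡ U (mod 10)] several values work for U in column 2 (O + H ≡ U (mod 10), carry-in 1); try U=3. So U=3.
Step 6. [col 2: O + H ≡ U (mod 10)] in column 2 we have O+H≡U with carry-in 1; given H=2, U=3 and digits 1,2,3,4,8 already taken and all letters distinct, that pins O to 0 ⇒ O=0.
Step 7. [col 4: W + O ≡ X (mod 10)] column 4 (W + O ≡ X (mod 10), carry-in 1) doesn't pin W yet; pick W=6 and continue, so W=6.
Step 8. [col 4: W + O ≡ X (mod 10)] in column 4 we have W+O≡X with carry-in 1; given W=6, O=0 and digits 0,1,2,3,4,6,8 already taken and all letters distinct, that pins X to 7. So X=7.
Step 9. [col 5: X + R ≡ P (mod 10)] in column 5 we have X+R≡P with carry-in 0; given X=7, R=8 and digits 0,1,2,3,4,6,7,8 already taken and all letters distinct, that pins P to 5 ⇒ P=5.

Answer: H=2, J=4, O=0, P=5, R=8, U=3, W=6, X=7, Z=1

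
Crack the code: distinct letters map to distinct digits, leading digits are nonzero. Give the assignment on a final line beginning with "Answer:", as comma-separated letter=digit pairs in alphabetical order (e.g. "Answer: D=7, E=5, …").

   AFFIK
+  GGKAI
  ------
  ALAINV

Step 1. [A] the sum has 6 digits but both addends have 5; that extra leading digit A is the final carry, namely 1. So A=1.
Step 2. [col 1: K + I ≡ V (mod 10)] V=7 is one option consistent with column 1 (K + I ≡ V (mod 10), carry-in 0) — take it. So V=7.
Step 3. [col 1: K + I ≡ V (mod 10)] several values work for K in column 1 (K + I ≡ V (mod 10), carry-in 0); try K=2 ⇒ K=2.
Step 4. [col 1: K + I ≡ V (mod 10)] from column 1 (K=2, V=7, carry-in 0, digits 1,2,7 already taken and all letters distinct): I must equal 5 ⇒ I=5.
Step 5. [col 2: I + A ≡ N (mod 10)] in column 2 we have I+A≡N with carry-in 0; given I=5, A=1 and digits 1,2,5,7 already taken and all letters distinct, that pins N to 6, so N=6.
Step 6. [col 3: F + K ≡ I (mod 10)] column 3 reads F+K+carry(0)=I with K=2, I=5; with digits 1,2,5,6,7 already taken and all letters distinct, the only value for F is 3. So F=3.
Step 7. [col 4: F + G ≡ A (mod 10)] in column 4 we have F+G≡A with carry-in 0; given F=3, A=1 and digits 1,2,3,5,6,7 already taken and all letters distinct, that pins G to 8. So G=8.
Step 8. [col 5: A + G ≡ L (mod 10)] from column 5 (A=1, G=8, carry-in 1, digits 1,2,3,5,6,7,8 already taken and all letters distinct): L must equal 0 ⇒ L=0.

Answer: A=1, F=3, G=8, I=5, K=2, L=0, N=6, V=7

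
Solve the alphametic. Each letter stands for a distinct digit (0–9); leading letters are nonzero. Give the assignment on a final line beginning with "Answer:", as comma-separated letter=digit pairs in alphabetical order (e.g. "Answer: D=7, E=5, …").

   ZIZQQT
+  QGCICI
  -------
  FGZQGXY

Step 1. [col 1: T + I ≡ Y (mod 10)] column 1 (T + I ≡ Y (mod 10), carry-in 0) doesn't pin T yet; pick T=8 and continue ⇒ T=8.
Step 2. [col 1: T + I ≡ Y (mod 10)] no forcing yet in column 1 (carry-in 0); I=5 is free and consistent — try it. So I=5.
Step 3. [col 1: T + I ≡ Y (mod 10)] column 1: given T=8, I=5, carry-in 0, and digits 5,8 already taken and all letters distinct, T+I≡Y (mod 10) forces Y=3 ⇒ Y=3.
Step 4. [F] F is the leading digit of a 7-digit sum of two 6-digit numbers; the final carry is exactly 1. So F=1.
Step 5. [col 2: Q + C ≡ X (mod 10)] several values work for X in column 2 (Q + C ≡ X (mod 10), carry-in 1); try X=2 ⇒ X=2.
Step 6. [col 2: Q + C ≡ X (mod 10)] no forcing yet in column 2 (carry-in 1); C=7 is free and consistent — try it, so C=7.
Step 7. [col 2: Q + C ≡ X (mod 10)] in column 2 we have Q+C≡X with carry-in 1; given C=7, X=2 and digits 1,2,3,5,7,8 already taken and all letters distinct, that pins Q to 4, so Q=4.
Step 8. [col 3: Q + I ≡ G (mod 10)] from column 3 (Q=4, I=5, carry-in 1, digits 1,2,3,4,5,7,8 already taken and all letters distinct): G must equal 0 ⇒ G=0.
Step 9. [col 4: Z + C ≡ Q (mod 10)] column 4 reads Z+C+carry(1)=Q with C=7, Q=4; with digits 0,1,2,3,4,5,7,8 already taken and all letters distinct, the only value for Z is 6. So Z=6.

Answer: C=7, F=1, G=0, I=5, Q=4, T=8, X=2, Y=3, Z=6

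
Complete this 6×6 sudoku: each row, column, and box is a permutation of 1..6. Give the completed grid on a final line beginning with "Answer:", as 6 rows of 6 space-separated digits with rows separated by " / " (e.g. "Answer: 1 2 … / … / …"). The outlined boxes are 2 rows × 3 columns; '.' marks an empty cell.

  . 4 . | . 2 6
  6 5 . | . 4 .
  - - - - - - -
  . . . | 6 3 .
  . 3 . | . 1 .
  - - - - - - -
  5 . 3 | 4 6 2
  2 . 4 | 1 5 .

Step 1. [r2c3∈{1,2}] across row 2, 2 lands solely at r2c3 ⇒ r2c3=2.
Step 2. [r1c1∈{1,3}] in col 1, 3 fits only at r1c1, so r1c1=3.
Step 3. [r3c1∈{1,4}] col 1 places 1 nowhere but r3c1, so r3c1=1.
Step 4. [r3c3∈{5}] r3c3 is down to just 5, so r3c3=5.
Step 5. [r4c6∈{4,5}] in col 6, 5 fits only at r4c6, so r4c6=5.
Step 6. [r2c4∈{3}] r2c4 is down to just 3 ⇒ r2c4=3.
Step 7. [r3c2∈{2}] only 2 remains possible at r3c2, so r3c2=2.
Step 8. [r5c2∈{1}] r5c2's peers cover all but 1. So r5c2=1.
Step 9. [r6c6∈{3}] only 3 remains possible at r6c6 ⇒ r6c6=3.
Step 10. [r6c2∈{6}] r6c2 is down to just 6, so r6c2=6.
Step 11. [r2c6∈{1}] r2c6 is down to just 1. So r2c6=1.
Step 12. [r4c1∈{4}] only 4 remains possible at r4c1 ⇒ r4c1=4.
Step 13. [r1c3∈{1}] r1c3 is down to just 1. So r1c3=1.
Step 14. [r4c4∈{2}] only 2 remains possible at r4c4 ⇒ r4c4=2.
Step 15. [r4c3∈{6}] only 6 remains possible at r4c3 ⇒ r4c3=6.
Step 16. [r3c6∈{4}] r3c6 has the single candidate 4, so r3c6=4.
Step 17. [r1c4∈{5}] nothing but 5 survives at r1c4, so r1c4=5.

Answer: 3 4 1 5 2 6 / 6 5 2 3 4 1 / 1 2 5 6 3 4 / 4 3 6 2 1 5 / 5 1 3 4 6 2 / 2 6 4 1 5 3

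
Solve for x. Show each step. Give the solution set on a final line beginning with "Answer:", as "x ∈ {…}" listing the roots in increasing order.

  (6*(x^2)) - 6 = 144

Step 1. [(6*(x^2)) - 6 = 144] common factor 6 (LHS and 144) — divide through. So factor: (x^2) - 1 = 24.
Step 2. [(x^2) - 1 = 24] peel the -1: add 1 from each side, so sub: x^2 = 25.
Step 3. [x^2 = 25] √ both sides: 25 ≥ 0 gives two branches. So sqrt: x = 5 or -5.

Answer: x ∈ {-5, 5}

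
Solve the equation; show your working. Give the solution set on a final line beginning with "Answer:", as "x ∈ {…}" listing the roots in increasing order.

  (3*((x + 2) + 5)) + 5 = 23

Step 1. [(3*((x + 2) + 5)) + 5 = 23] peel the +5: subtract 5 from each side ⇒ sub: 3*((x + 2) + 5) = 18.
Step 2. [3*((x + 2) + 5) = 18] 3·(inner) — divide through by 3, so div: (x + 2) + 5 = 6.
Step 3. [(x + 2) + 5 = 6] peel the +5: subtract 5 from each side. So sub: x + 2 = 1.
Step 4. [x + 2 = 1] +2 is outermost — subtract 2 both sides. So sub: x = -1.

Answer: x ∈ {-1}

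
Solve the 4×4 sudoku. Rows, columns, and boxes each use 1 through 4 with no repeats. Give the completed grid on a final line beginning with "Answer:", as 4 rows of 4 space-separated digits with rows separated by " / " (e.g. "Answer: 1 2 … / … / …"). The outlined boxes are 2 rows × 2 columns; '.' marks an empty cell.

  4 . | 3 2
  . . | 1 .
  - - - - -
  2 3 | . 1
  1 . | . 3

Step 1. [r4c3∈{2,4}] 2 has one home in row 4: r4c3 ⇒ r4c3=2.
Step 2. [r3c3∈{4}] r3c3's peers cover all but 4, so r3c3=4.
Step 3. [r2c1∈{3}] r2c1's peers cover all but 3. So r2c1=3.
Step 4. [r1c2∈{1}] r1c2 has the single candidate 1 ⇒ r1c2=1.
Step 5. [r4c2∈{4}] nothing but 4 survives at r4c2 ⇒ r4c2=4.
Step 6. [r2c4∈{4}] only 4 remains possible at r2c4 ⇒ r2c4=4.
Step 7. [r2c2∈{2}] r2c2's peers cover all but 2 ⇒ r2c2=2.

Answer: 4 1 3 2 / 3 2 1 4 / 2 3 4 1 / 1 4 2 3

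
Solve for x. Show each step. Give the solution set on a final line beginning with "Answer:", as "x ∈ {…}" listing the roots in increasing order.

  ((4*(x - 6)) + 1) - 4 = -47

Step 1. [((4*(x - 6)) + 1) - 4 = -47] add 4: x sits inside (… - 4). So sub: (4*(x - 6)) + 1 = -43.
Step 2. [(4*(x - 6)) + 1 = -43] +1 is outermost — subtract 1 both sides ⇒ sub: 4*(x - 6) = -44.
Step 3. [4*(x - 6) = -44] 4·(inner) — divide through by 4, so div: x - 6 = -11.
Step 4. [x - 6 = -11] add 6: x sits inside (… - 6) ⇒ sub: x = -5.

Answer: x ∈ {-5}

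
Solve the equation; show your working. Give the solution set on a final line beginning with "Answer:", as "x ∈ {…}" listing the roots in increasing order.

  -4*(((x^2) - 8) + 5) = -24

Step 1. [-4*(((x^2) - 8) + 5) = -24] leading coefficient -4: divide by -4, so div: ((x^2) - 8) + 5 = 6.
Step 2. [((x^2) - 8) + 5 = 6] +5 is outermost — subtract 5 both sides, so sub: (x^2) - 8 = 1.
Step 3. [(x^2) - 8 = 1] the outer -8 inverts by adding 8 ⇒ sub: x^2 = 9.
Step 4. [x^2 = 9] LHS squared, RHS 9 ≥ 0: apply √ (±) ⇒ sqrt: x = 3 or -3.

Answer: x ∈ {-3, 3}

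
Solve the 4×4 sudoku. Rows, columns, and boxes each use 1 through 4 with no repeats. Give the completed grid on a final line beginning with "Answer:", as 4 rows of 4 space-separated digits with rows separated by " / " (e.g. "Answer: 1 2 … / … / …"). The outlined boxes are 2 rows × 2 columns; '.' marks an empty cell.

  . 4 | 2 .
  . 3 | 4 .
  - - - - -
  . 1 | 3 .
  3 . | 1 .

Step 1. [r2c4∈{1}] r2c4 is down to just 1, so r2c4=1.
Step 2. [r4c2∈{2}] r4c2's peers cover all but 2 ⇒ r4c2=2.
Step 3. [r4c4∈{4}] r4c4 has the single candidate 4, so r4c4=4.
Step 4. [r1c4∈{3}] r1c4's peers cover all but 3. So r1c4=3.
Step 5. [r2c1∈{2}] r2c1's peers cover all but 2 ⇒ r2c1=2.
Step 6. [r3c1∈{4}] r3c1's peers cover all but 4 ⇒ r3c1=4.
Step 7. [r3c4∈{2}] r3c4 is down to just 2, so r3c4=2.
Step 8. [r1c1∈{1}] r1c1 has the single candidate 1, so r1c1=1.

Answer: 1 4 2 3 / 2 3 4 1 / 4 1 3 2 / 3 2 1 4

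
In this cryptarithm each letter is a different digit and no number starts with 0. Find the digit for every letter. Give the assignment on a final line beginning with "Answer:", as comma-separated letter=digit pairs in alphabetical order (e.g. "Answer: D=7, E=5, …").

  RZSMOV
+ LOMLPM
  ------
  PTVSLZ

Step 1. [col 1: V + M ≡ Z (mod 10)] no forcing yet in column 1 (carry-in 0); M=8 is free and consistent — try it ⇒ M=8.
Step 2. [col 1: V + M ≡ Z (mod 10)] no forcing yet in column 1 (carry-in 0); V=9 is free and consistent — try it ⇒ V=9.
Step 3. [col 1: V + M ≡ Z (mod 10)] column 1 reads V+M+carry(0)=Z with V=9, M=8; with digits 8,9 already taken and all letters distinct, the only value for Z is 7, so Z=7.
Step 4. [col 2: O + P ≡ L (mod 10)] no forcing yet in column 2 (carry-in 1); O=6 is free and consistent — try it, so O=6.
Step 5. [col 2: O + P ≡ L (mod 10)] column 2 (O + P ≡ L (mod 10), carry-in 1) doesn't pin L yet; pick L=1 and continue. So L=1.
Step 6. [col 2: O + P ≡ L (mod 10)] from column 2 (O=6, L=1, carry-in 1, digits 1,6,7,8,9 already taken and all letters distinct): P must equal 4. So P=4.
Step 7. [col 3: M + L ≡ S (mod 10)] column 3 reads M+L+carry(1)=S with M=8, L=1; with digits 1,4,6,7,8,9 already taken and all letters distinct, the only value for S is 0. So S=0.
Step 8. [col 5: Z + O ≡ T (mod 10)] column 5: given Z=7, O=6, carry-in 0, and digits 0,1,4,6,7,8,9 already taken and all letters distinct, Z+O≡T (mod 10) forces T=3 ⇒ T=3.
Step 9. [col 6: R + L ≡ P (mod 10)] column 6 reads R+L+carry(1)=P with L=1, P=4; with digits 0,1,3,4,6,7,8,9 already taken and all letters distinct, the only value for R is 2 ⇒ R=2.

Answer: L=1, M=8, O=6, P=4, R=2, S=0, T=3, V=9, Z=7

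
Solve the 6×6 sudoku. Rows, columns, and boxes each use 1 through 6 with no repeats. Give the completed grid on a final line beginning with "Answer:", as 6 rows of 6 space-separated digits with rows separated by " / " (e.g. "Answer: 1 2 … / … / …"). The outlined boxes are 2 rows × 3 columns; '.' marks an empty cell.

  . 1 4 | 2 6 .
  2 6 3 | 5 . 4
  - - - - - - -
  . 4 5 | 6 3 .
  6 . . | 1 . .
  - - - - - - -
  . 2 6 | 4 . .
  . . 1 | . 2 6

Step 1. [r6c2∈{3,5}] r6c2 is the only open cell in col 2 admitting 5 ⇒ r6c2=5.
Step 2. [r5c6∈{1,3,5}] across col 6, 1 lands solely at r5c6. So r5c6=1.
Step 3. [r4c6∈{2,5}] col 6 places 5 nowhere but r4c6, so r4c6=5.
Step 4. [r6c4∈{3}] r6c4's peers cover all but 3 ⇒ r6c4=3.
Step 5. [r1c1∈{5}] r1c1 has the single candidate 5. So r1c1=5.
Step 6. [r1c6∈{3}] r1c6 is down to just 3. So r1c6=3.
Step 7. [r4c5∈{4}] r4c5's peers cover all but 4, so r4c5=4.
Step 8. [r5c5∈{5}] r5c5 has the single candidate 5. So r5c5=5.
Step 9. [r4c2∈{3}] r4c2 has the single candidate 3 ⇒ r4c2=3.
Step 10. [r2c5∈{1}] r2c5's peers cover all but 1, so r2c5=1.
Step 11. [r3c6∈{2}] r3c6's peers cover all but 2. So r3c6=2.
Step 12. [r4c3∈{2}] only 2 remains possible at r4c3, so r4c3=2.
Step 13. [r5c1∈{3}] r5c1 is down to just 3 ⇒ r5c1=3.
Step 14. [r6c1∈{4}] nothing but 4 survives at r6c1 ⇒ r6c1=4.
Step 15. [r3c1∈{1}] nothing but 1 survives at r3c1, so r3c1=1.

Answer: 5 1 4 2 6 3 / 2 6 3 5 1 4 / 1 4 5 6 3 2 / 6 3 2 1 4 5 / 3 2 6 4 5 1 / 4 5 1 3 2 6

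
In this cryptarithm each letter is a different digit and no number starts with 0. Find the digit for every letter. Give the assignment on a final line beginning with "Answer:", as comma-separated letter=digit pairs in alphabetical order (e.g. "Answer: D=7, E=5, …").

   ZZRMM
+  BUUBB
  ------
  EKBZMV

Step 1. [col 1: M + B ≡ V (mod 10)] no forcing yet in column 1 (carry-in 0); M=8 is free and consistent — try it ⇒ M=8.
Step 2. [E] E is the leading digit of a 6-digit sum of two 5-digit numbers; the final carry is exactly 1. So E=1.
Step 3. [col 1: M + B ≡ V (mod 10)] column 1 (M + B ≡ V (mod 10), carry-in 0) doesn't pin B yet; pick B=9 and continue ⇒ B=9.
Step 4. [col 1: M + B ≡ V (mod 10)] column 1: given M=8, B=9, carry-in 0, and digits 1,8,9 already taken and all letters distinct, M+B≡V (mod 10) forces V=7 ⇒ V=7.
Step 5. [col 3: R + U ≡ Z (mod 10)] U=3 is one option consistent with column 3 (R + U ≡ Z (mod 10), carry-in 1) — take it, so U=3.
Step 6. [col 3: R + U ≡ Z (mod 10)] Z=6 is one option consistent with column 3 (R + U ≡ Z (mod 10), carry-in 1) — take it ⇒ Z=6.
Step 7. [col 3: R + U ≡ Z (mod 10)] column 3 reads R+U+carry(1)=Z with U=3, Z=6; with digits 1,3,6,7,8,9 already taken and all letters distinct, the only value for R is 2 ⇒ R=2.
Step 8. [col 5: Z + B ≡ K (mod 10)] in column 5 we have Z+B≡K with carry-in 0; given Z=6, B=9 and digits 1,2,3,6,7,8,9 already taken and all letters distinct, that pins K to 5 ⇒ K=5.

Answer: B=9, E=1, K=5, M=8, R=2, U=3, V=7, Z=6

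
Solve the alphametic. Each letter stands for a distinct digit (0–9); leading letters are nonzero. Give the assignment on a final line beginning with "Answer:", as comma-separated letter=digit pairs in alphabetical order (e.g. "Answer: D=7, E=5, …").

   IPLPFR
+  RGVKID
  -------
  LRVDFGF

Step 1. [col 1: R + D ≡ F (mod 10)] column 1 (R + D ≡ F (mod 10), carry-in 0) doesn't pin F yet; pick F=5 and continue ⇒ F=5.
Step 2. [col 1: R + D ≡ F (mod 10)] column 1 (R + D ≡ F (mod 10), carry-in 0) doesn't pin R yet; pick R=3 and continue. So R=3.
Step 3. [L] adding two 6-digit numbers gives at most 6+1 digits, and here it does — L is that final carry and must be 1, so L=1.
Step 4. [col 1: R + D ≡ F (mod 10)] column 1 reads R+D+carry(0)=F with R=3, F=5; with digits 1,3,5 already taken and all letters distinct, the only value for D is 2. So D=2.
Step 5. [col 2: F + I ≡ G (mod 10)] column 2 (F + I ≡ G (mod 10), carry-in 0) doesn't pin G yet; pick G=4 and continue, so G=4.
Step 6. [col 2: F + I ≡ G (mod 10)] from column 2 (F=5, G=4, carry-in 0, digits 1,2,3,4,5 already taken and all letters distinct): I must equal 9 ⇒ I=9.
Step 7. [col 3: P + K ≡ F (mod 10)] K=8 is one option consistent with column 3 (P + K ≡ F (mod 10), carry-in 1) — take it, so K=8.
Step 8. [col 3: P + K ≡ F (mod 10)] column 3 reads P+K+carry(1)=F with K=8, F=5; with digits 1,2,3,4,5,8,9 already taken and all letters distinct, the only value for P is 6 ⇒ P=6.
Step 9. [col 4: L + V ≡ D (mod 10)] column 4 reads L+V+carry(1)=D with L=1, D=2; with digits 1,2,3,4,5,6,8,9 already taken and all letters distinct, the only value for V is 0 ⇒ V=0.

Answer: D=2, F=5, G=4, I=9, K=8, L=1, P=6, R=3, V=0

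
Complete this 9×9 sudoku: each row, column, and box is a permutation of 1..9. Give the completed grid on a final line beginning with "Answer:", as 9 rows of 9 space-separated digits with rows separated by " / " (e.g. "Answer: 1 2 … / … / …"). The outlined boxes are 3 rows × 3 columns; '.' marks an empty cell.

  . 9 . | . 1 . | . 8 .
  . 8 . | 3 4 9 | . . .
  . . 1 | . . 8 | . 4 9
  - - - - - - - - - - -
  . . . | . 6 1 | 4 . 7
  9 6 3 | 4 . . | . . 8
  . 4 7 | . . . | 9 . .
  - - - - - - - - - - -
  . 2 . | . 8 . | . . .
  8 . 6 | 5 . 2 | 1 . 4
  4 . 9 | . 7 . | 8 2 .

Step 1. [r7c3∈{5}] only 5 remains possible at r7c3, so r7c3=5.
Step 2. [r2c3∈{2}] r2c3 has the single candidate 2, so r2c3=2.
Step 3. [r4c8∈{3,5}] r4c8 is the only open cell in row 4 admitting 3, so r4c8=3.
Step 4. [r9c9∈{3,5,6}] across row 9, 5 lands solely at r9c9, so r9c9=5.
Step 5. [r6c1∈{1,2,5}] across box 4, 1 lands solely at r6c1. So r6c1=1.
Step 6. [r8c5∈{3,9}] 9 has one home in col 5: r8c5. So r8c5=9.
Step 7. [r8c2∈{3,7}] 3 has one home in row 8: r8c2 ⇒ r8c2=3.
Step 8. [r3c2∈{5,7}] in col 2, 7 fits only at r3c2, so r3c2=7.
Step 9. [r1c4∈{2,6,7}] in col 4, 7 fits only at r1c4 ⇒ r1c4=7.
Step 10. [r8c8∈{7}] nothing but 7 survives at r8c8. So r8c8=7.
Step 11. [r9c6∈{3,6}] in row 9, 3 fits only at r9c6, so r9c6=3.
Step 12. [r6c6∈{5}] nothing but 5 survives at r6c6. So r6c6=5.
Step 13. [r1c6∈{6}] nothing but 6 survives at r1c6, so r1c6=6.
Step 14. [r5c5∈{2}] r5c5 has the single candidate 2 ⇒ r5c5=2.
Step 15. [r5c7∈{5}] nothing but 5 survives at r5c7. So r5c7=5.
Step 16. [r1c1∈{3,5}] r1c1 is the only open cell in row 1 admitting 5 ⇒ r1c1=5.
Step 17. [r2c1∈{6}] r2c1 is down to just 6. So r2c1=6.
Step 18. [r3c7∈{2,3,6}] r3c7 is the only open cell in row 3 admitting 6. So r3c7=6.
Step 19. [r6c9∈{2,6}] in row 6, 2 fits only at r6c9. So r6c9=2.
Step 20. [r7c9∈{3,6}] r7c9 is the only open cell in col 9 admitting 6 ⇒ r7c9=6.
Step 21. [r4c3∈{8}] r4c3 has the single candidate 8 ⇒ r4c3=8.
Step 22. [r5c8∈{1}] only 1 remains possible at r5c8 ⇒ r5c8=1.
Step 23. [r9c4∈{1,6}] row 9 places 6 nowhere but r9c4 ⇒ r9c4=6.
Step 24. [r7c7∈{3}] nothing but 3 survives at r7c7 ⇒ r7c7=3.
Step 25. [r4c2∈{5}] r4c2's peers cover all but 5, so r4c2=5.
Step 26. [r9c2∈{1}] only 1 remains possible at r9c2 ⇒ r9c2=1.
Step 27. [r1c7∈{2}] r1c7's peers cover all but 2 ⇒ r1c7=2.
Step 28. [r6c5∈{3}] r6c5's peers cover all but 3 ⇒ r6c5=3.
Step 29. [r1c3∈{4}] r1c3 has the single candidate 4. So r1c3=4.
Step 30. [r2c9∈{1}] r2c9's peers cover all but 1. So r2c9=1.
Step 31. [r7c8∈{9}] r7c8's peers cover all but 9. So r7c8=9.
Step 32. [r1c9∈{3}] only 3 remains possible at r1c9. So r1c9=3.
Step 33. [r4c4∈{9}] only 9 remains possible at r4c4. So r4c4=9.
Step 34. [r7c1∈{7}] only 7 remains possible at r7c1, so r7c1=7.
Step 35. [r5c6∈{7}] r5c6 has the single candidate 7 ⇒ r5c6=7.
Step 36. [r4c1∈{2}] r4c1 is down to just 2 ⇒ r4c1=2.
Step 37. [r2c8∈{5}] only 5 remains possible at r2c8, so r2c8=5.
Step 38. [r6c4∈{8}] r6c4 is down to just 8, so r6c4=8.
Step 39. [r6c8∈{6}] r6c8's peers cover all but 6, so r6c8=6.
Step 40. [r2c7∈{7}] only 7 remains possible at r2c7 ⇒ r2c7=7.
Step 41. [r7c6∈{4}] r7c6 has the single candidate 4, so r7c6=4.
Step 42. [r3c1∈{3}] r3c1 is down to just 3 ⇒ r3c1=3.
Step 43. [r3c4∈{2}] nothing but 2 survives at r3c4. So r3c4=2.
Step 44. [r3c5∈{5}] only 5 remains possible at r3c5, so r3c5=5.
Step 45. [r7c4∈{1}] r7c4 is down to just 1. So r7c4=1.

Answer: 5 9 4 7 1 6 2 8 3 / 6 8 2 3 4 9 7 5 1 / 3 7 1 2 5 8 6 4 9 / 2 5 8 9 6 1 4 3 7 / 9 6 3 4 2 7 5 1 8 / 1 4 7 8 3 5 9 6 2 / 7 2 5 1 8 4 3 9 6 / 8 3 6 5 9 2 1 7 4 / 4 1 9 6 7 3 8 2 5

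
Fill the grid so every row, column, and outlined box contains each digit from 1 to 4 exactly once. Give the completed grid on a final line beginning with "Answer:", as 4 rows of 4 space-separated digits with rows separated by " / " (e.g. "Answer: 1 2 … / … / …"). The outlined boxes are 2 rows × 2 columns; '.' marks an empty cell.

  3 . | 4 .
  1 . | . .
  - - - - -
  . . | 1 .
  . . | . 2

Step 1. [r2c2∈{2,4}] in row 2, 4 fits only at r2c2 ⇒ r2c2=4.
Step 2. [r4c3∈{3}] r4c3's peers cover all but 3. So r4c3=3.
Step 3. [r3c1∈{2,4}] col 1 places 2 nowhere but r3c1 ⇒ r3c1=2.
Step 4. [r4c2∈{1}] r4c2's peers cover all but 1. So r4c2=1.
Step 5. [r1c2∈{2}] r1c2 has the single candidate 2 ⇒ r1c2=2.
Step 6. [r3c4∈{4}] r3c4 has the single candidate 4, so r3c4=4.
Step 7. [r1c4∈{1}] r1c4 has the single candidate 1 ⇒ r1c4=1.
Step 8. [r4c1∈{4}] r4c1's peers cover all but 4, so r4c1=4.
Step 9. [r3c2∈{3}] r3c2 has the single candidate 3, so r3c2=3.
Step 10. [r2c3∈{2}] r2c3 is down to just 2 ⇒ r2c3=2.
Step 11. [r2c4∈{3}] only 3 remains possible at r2c4, so r2c4=3.

Answer: 3 2 4 1 / 1 4 2 3 / 2 3 1 4 / 4 1 3 2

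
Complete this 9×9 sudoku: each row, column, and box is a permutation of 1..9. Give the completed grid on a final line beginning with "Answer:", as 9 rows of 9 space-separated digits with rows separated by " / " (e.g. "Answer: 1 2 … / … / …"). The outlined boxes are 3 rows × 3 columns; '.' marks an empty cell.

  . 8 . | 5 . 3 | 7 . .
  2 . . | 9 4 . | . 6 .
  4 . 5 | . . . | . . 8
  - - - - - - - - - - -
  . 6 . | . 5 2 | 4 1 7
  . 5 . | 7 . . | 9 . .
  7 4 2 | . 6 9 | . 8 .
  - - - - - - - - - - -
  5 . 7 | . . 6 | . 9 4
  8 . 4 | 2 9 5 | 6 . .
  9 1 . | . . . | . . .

Step 1. [r8c2∈{3}] r8c2's peers cover all but 3, so r8c2=3.
Step 2. [r9c8∈{2,3,5,7}] across col 8, 5 lands solely at r9c8 ⇒ r9c8=5.
Step 3. [r2c3∈{1,3}] in box 1, 3 fits only at r2c3, so r2c3=3.
Step 4. [r6c4∈{1,3}] in row 6, 1 fits only at r6c4. So r6c4=1.
Step 5. [r7c5∈{1,3,8}] 1 has one home in box 8: r7c5. So r7c5=1.
Step 6. [r2c6∈{1,7,8}] r2c6 is the only open cell in row 2 admitting 8, so r2c6=8.
Step 7. [r1c9∈{1,2,9}] r1c9 is the only open cell in col 9 admitting 9 ⇒ r1c9=9.
Step 8. [r9c4∈{3,4,8}] col 4 places 4 nowhere but r9c4, so r9c4=4.
Step 9. [r1c5∈{2}] r1c5 is down to just 2 ⇒ r1c5=2.
Step 10. [r3c5∈{7}] r3c5 is down to just 7 ⇒ r3c5=7.
Step 11. [r1c1∈{1,6}] in col 1, 6 fits only at r1c1 ⇒ r1c1=6.
Step 12. [r5c9∈{2,3,6}] 6 has one home in row 5: r5c9, so r5c9=6.
Step 13. [r9c9∈{2,3}] r9c9 is the only open cell in col 9 admitting 2. So r9c9=2.
Step 14. [r6c9∈{3,5}] across col 9, 3 lands solely at r6c9. So r6c9=3.
Step 15. [r3c7∈{1,2,3}] across col 7, 2 lands solely at r3c7 ⇒ r3c7=2.
Step 16. [r4c1∈{3}] nothing but 3 survives at r4c1 ⇒ r4c1=3.
Step 17. [r4c4∈{8}] r4c4 has the single candidate 8 ⇒ r4c4=8.
Step 18. [r7c4∈{3}] r7c4 is down to just 3, so r7c4=3.
Step 19. [r2c7∈{1,5}] 1 has one home in col 7: r2c7, so r2c7=1.
Step 20. [r7c7∈{8}] r7c7 is down to just 8 ⇒ r7c7=8.
Step 21. [r1c3∈{1}] r1c3 is down to just 1 ⇒ r1c3=1.
Step 22. [r9c5∈{8}] r9c5 has the single candidate 8. So r9c5=8.
Step 23. [r8c9∈{1}] r8c9 has the single candidate 1. So r8c9=1.
Step 24. [r7c2∈{2}] r7c2 has the single candidate 2. So r7c2=2.
Step 25. [r5c1∈{1}] r5c1 is down to just 1 ⇒ r5c1=1.
Step 26. [r5c8∈{2}] only 2 remains possible at r5c8. So r5c8=2.
Step 27. [r5c6∈{4}] only 4 remains possible at r5c6, so r5c6=4.
Step 28. [r6c7∈{5}] only 5 remains possible at r6c7 ⇒ r6c7=5.
Step 29. [r9c6∈{7}] r9c6 is down to just 7. So r9c6=7.
Step 30. [r3c6∈{1}] nothing but 1 survives at r3c6. So r3c6=1.
Step 31. [r1c8∈{4}] r1c8 is down to just 4 ⇒ r1c8=4.
Step 32. [r2c9∈{5}] r2c9 is down to just 5. So r2c9=5.
Step 33. [r3c8∈{3}] nothing but 3 survives at r3c8, so r3c8=3.
Step 34. [r8c8∈{7}] nothing but 7 survives at r8c8, so r8c8=7.
Step 35. [r2c2∈{7}] nothing but 7 survives at r2c2. So r2c2=7.
Step 36. [r4c3∈{9}] nothing but 9 survives at r4c3. So r4c3=9.
Step 37. [r5c5∈{3}] r5c5 has the single candidate 3 ⇒ r5c5=3.
Step 38. [r9c3∈{6}] r9c3's peers cover all but 6, so r9c3=6.
Step 39. [r3c4∈{6}] only 6 remains possible at r3c4. So r3c4=6.
Step 40. [r5c3∈{8}] only 8 remains possible at r5c3. So r5c3=8.
Step 41. [r9c7∈{3}] nothing but 3 survives at r9c7, so r9c7=3.
Step 42. [r3c2∈{9}] only 9 remains possible at r3c2, so r3c2=9.

Answer: 6 8 1 5 2 3 7 4 9 / 2 7 3 9 4 8 1 6 5 / 4 9 5 6 7 1 2 3 8 / 3 6 9 8 5 2 4 1 7 / 1 5 8 7 3 4 9 2 6 / 7 4 2 1 6 9 5 8 3 / 5 2 7 3 1 6 8 9 4 / 8 3 4 2 9 5 6 7 1 / 9 1 6 4 8 7 3 5 2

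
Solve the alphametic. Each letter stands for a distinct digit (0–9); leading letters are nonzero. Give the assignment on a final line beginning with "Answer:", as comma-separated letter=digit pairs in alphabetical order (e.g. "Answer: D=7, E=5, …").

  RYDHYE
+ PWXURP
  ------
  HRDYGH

Step 1. [col 1: E + P ≡ H (mod 10)] no forcing yet in column 1 (carry-in 0); P=6 is free and consistent — try it, so P=6.
Step 2. [col 1: E + P ≡ H (mod 10)] no forcing yet in column 1 (carry-in 0); H=8 is free and consistent — try it, so H=8.
Step 3. [col 1: E + P ≡ H (mod 10)] column 1: given P=6, H=8, carry-in 0, and digits 6,8 already taken and all letters distinct, E+P≡H (mod 10) forces E=2. So E=2.
Step 4. [col 2: Y + R ≡ G (mod 10)] no forcing yet in column 2 (carry-in 0); Y=3 is free and consistent — try it ⇒ Y=3.
Step 5. [col 2: Y + R ≡ G (mod 10)] column 2 (Y + R ≡ G (mod 10), carry-in 0) doesn't pin R yet; pick R=1 and continue. So R=1.
Step 6. [col 2: Y + R ≡ G (mod 10)] in column 2 we have Y+R≡G with carry-in 0; given Y=3, R=1 and digits 1,2,3,6,8 already taken and all letters distinct, that pins G to 4, so G=4.
Step 7. [col 3: H + U ≡ Y (mod 10)] column 3 reads H+U+carry(0)=Y with H=8, Y=3; with digits 1,2,3,4,6,8 already taken and all letters distinct, the only value for U is 5, so U=5.
Step 8. [col 4: D + X ≡ D (mod 10)] in column 4 we have D+X≡D with carry-in 1; given nothing yet and digits 1,2,3,4,5,6,8 already taken and all letters distinct, that pins X to 9 ⇒ X=9.
Step 9. [col 4: D + X ≡ D (mod 10)] column 4 (D + X ≡ D (mod 10), carry-in 1) doesn't pin D yet; pick D=0 and continue, so D=0.
Step 10. [col 5: Y + W ≡ R (mod 10)] column 5 reads Y+W+carry(1)=R with Y=3, R=1; with digits 0,1,2,3,4,5,6,8,9 already taken and all letters distinct, the only value for W is 7, so W=7.

Answer: D=0, E=2, G=4, H=8, P=6, R=1, U=5, W=7, X=9, Y=3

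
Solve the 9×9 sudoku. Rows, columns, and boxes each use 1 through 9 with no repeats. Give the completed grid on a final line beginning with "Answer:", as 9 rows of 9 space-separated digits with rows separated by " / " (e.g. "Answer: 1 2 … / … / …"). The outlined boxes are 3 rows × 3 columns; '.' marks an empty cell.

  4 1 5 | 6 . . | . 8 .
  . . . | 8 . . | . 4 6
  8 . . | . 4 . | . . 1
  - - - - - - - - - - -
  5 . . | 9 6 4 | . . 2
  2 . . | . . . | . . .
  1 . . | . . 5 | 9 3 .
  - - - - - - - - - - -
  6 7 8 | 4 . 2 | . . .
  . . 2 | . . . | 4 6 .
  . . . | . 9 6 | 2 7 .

Step 1. [r9c1∈{3}] r9c1 has the single candidate 3 ⇒ r9c1=3.
Step 2. [r2c1∈{7,9}] across col 1, 7 lands solely at r2c1, so r2c1=7.
Step 3. [r5c7∈{1,5,6,7,8}] 6 has one home in col 7: r5c7, so r5c7=6.
Step 4. [r4c7∈{1,7,8}] in col 7, 8 fits only at r4c7 ⇒ r4c7=8.
Step 5. [r4c2∈{3}] r4c2 is down to just 3, so r4c2=3.
Step 6. [r1c5∈{2,3,7}] 2 has one home in row 1: r1c5. So r1c5=2.
Step 7. [r7c7∈{1,3,5}] r7c7 is the only open cell in col 7 admitting 1. So r7c7=1.
Step 8. [r3c8∈{2,5,9}] 2 has one home in col 8: r3c8. So r3c8=2.
Step 9. [r1c9∈{3,7,9}] 9 has one home in box 3: r1c9. So r1c9=9.
Step 10. [r4c3∈{7}] only 7 remains possible at r4c3 ⇒ r4c3=7.
Step 11. [r9c9∈{5,8}] r9c9 is the only open cell in row 9 admitting 8, so r9c9=8.
Step 12. [r9c3∈{1,4}] across col 3, 1 lands solely at r9c3. So r9c3=1.
Step 13. [r9c4∈{5}] only 5 remains possible at r9c4, so r9c4=5.
Step 14. [r7c5∈{3}] nothing but 3 survives at r7c5, so r7c5=3.
Step 15. [r3c7∈{3,5,7}] row 3 places 5 nowhere but r3c7. So r3c7=5.
Step 16. [r7c9∈{5}] r7c9 has the single candidate 5 ⇒ r7c9=5.
Step 17. [r2c7∈{3}] r2c7 has the single candidate 3, so r2c7=3.
Step 18. [r2c3∈{9}] nothing but 9 survives at r2c3 ⇒ r2c3=9.
Step 19. [r5c3∈{4}] r5c3 is down to just 4, so r5c3=4.
Step 20. [r1c6∈{3,7}] across row 1, 3 lands solely at r1c6. So r1c6=3.
Step 21. [r3c4∈{7}] r3c4 is down to just 7. So r3c4=7.
Step 22. [r2c6∈{1}] nothing but 1 survives at r2c6, so r2c6=1.
Step 23. [r5c9∈{7}] r5c9 has the single candidate 7 ⇒ r5c9=7.
Step 24. [r5c6∈{8}] only 8 remains possible at r5c6. So r5c6=8.
Step 25. [r5c5∈{1}] r5c5 is down to just 1 ⇒ r5c5=1.
Step 26. [r3c2∈{6}] r3c2 has the single candidate 6 ⇒ r3c2=6.
Step 27. [r5c2∈{9}] r5c2's peers cover all but 9 ⇒ r5c2=9.
Step 28. [r6c5∈{7}] r6c5 is down to just 7 ⇒ r6c5=7.
Step 29. [r4c8∈{1}] r4c8 has the single candidate 1 ⇒ r4c8=1.
Step 30. [r2c2∈{2}] r2c2's peers cover all but 2. So r2c2=2.
Step 31. [r5c8∈{5}] r5c8 is down to just 5 ⇒ r5c8=5.
Step 32. [r8c2∈{5}] nothing but 5 survives at r8c2. So r8c2=5.
Step 33. [r5c4∈{3}] nothing but 3 survives at r5c4, so r5c4=3.
Step 34. [r9c2∈{4}] only 4 remains possible at r9c2 ⇒ r9c2=4.
Step 35. [r8c9∈{3}] r8c9 has the single candidate 3 ⇒ r8c9=3.
Step 36. [r8c5∈{8}] r8c5 has the single candidate 8 ⇒ r8c5=8.
Step 37. [r7c8∈{9}] only 9 remains possible at r7c8, so r7c8=9.
Step 38. [r6c3∈{6}] r6c3 has the single candidate 6 ⇒ r6c3=6.
Step 39. [r8c4∈{1}] r8c4 is down to just 1. So r8c4=1.
Step 40. [r2c5∈{5}] r2c5 is down to just 5. So r2c5=5.
Step 41. [r6c9∈{4}] r6c9's peers cover all but 4 ⇒ r6c9=4.
Step 42. [r3c6∈{9}] r3c6 is down to just 9. So r3c6=9.
Step 43. [r6c2∈{8}] r6c2 is down to just 8, so r6c2=8.
Step 44. [r8c1∈{9}] nothing but 9 survives at r8c1, so r8c1=9.
Step 45. [r1c7∈{7}] r1c7 has the single candidate 7, so r1c7=7.
Step 46. [r8c6∈{7}] nothing but 7 survives at r8c6. So r8c6=7.
Step 47. [r6c4∈{2}] r6c4 is down to just 2 ⇒ r6c4=2.
Step 48. [r3c3∈{3}] r3c3's peers cover all but 3 ⇒ r3c3=3.

Answer: 4 1 5 6 2 3 7 8 9 / 7 2 9 8 5 1 3 4 6 / 8 6 3 7 4 9 5 2 1 / 5 3 7 9 6 4 8 1 2 / 2 9 4 3 1 8 6 5 7 / 1 8 6 2 7 5 9 3 4 / 6 7 8 4 3 2 1 9 5 / 9 5 2 1 8 7 4 6 3 / 3 4 1 5 9 6 2 7 8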